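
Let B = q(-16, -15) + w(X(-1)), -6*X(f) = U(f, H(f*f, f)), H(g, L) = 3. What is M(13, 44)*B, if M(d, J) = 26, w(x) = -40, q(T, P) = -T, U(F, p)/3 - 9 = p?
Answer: -624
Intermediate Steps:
U(F, p) = 27 + 3*p
X(f) = -6 (X(f) = -(27 + 3*3)/6 = -(27 + 9)/6 = -⅙*36 = -6)
B = -24 (B = -1*(-16) - 40 = 16 - 40 = -24)
M(13, 44)*B = 26*(-24) = -624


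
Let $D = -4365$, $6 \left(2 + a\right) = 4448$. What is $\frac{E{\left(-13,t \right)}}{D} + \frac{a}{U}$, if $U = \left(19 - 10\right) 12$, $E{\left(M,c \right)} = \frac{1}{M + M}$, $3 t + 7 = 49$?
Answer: $\frac{3496127}{510705} \approx 6.8457$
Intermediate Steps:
$t = 14$ ($t = - \frac{7}{3} + \frac{1}{3} \cdot 49 = - \frac{7}{3} + \frac{49}{3} = 14$)
$a = \frac{2218}{3}$ ($a = -2 + \frac{1}{6} \cdot 4448 = -2 + \frac{2224}{3} = \frac{2218}{3} \approx 739.33$)
$E{\left(M,c \right)} = \frac{1}{2 M}$
$U = 108$ ($U = 9 \cdot 12 = 108$)
$\frac{E{\left(-13,t \right)}}{D} + \frac{a}{U} = \frac{\frac{1}{2} \frac{1}{-13}}{-4365} + \frac{2218}{3 \cdot 108} = \frac{1}{2} \left(- \frac{1}{13}\right) \left(- \frac{1}{4365}\right) + \frac{2218}{3} \cdot \frac{1}{108} = \left(- \frac{1}{26}\right) \left(- \frac{1}{4365}\right) + \frac{1109}{162} = \frac{1}{113490} + \frac{1109}{162} = \frac{3496127}{510705}$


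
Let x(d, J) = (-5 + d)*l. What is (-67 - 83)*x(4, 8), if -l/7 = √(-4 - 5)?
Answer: -3150*I ≈ -3150.0*I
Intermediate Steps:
l = -21*I (l = -7*√(-4 - 5) = -21*I ≈ -21.0*I)
x(d, J) = -21*I*(-5 + d) (x(d, J) = (-5 + d)*(-21*I) = -21*I*(-5 + d))
(-67 - 83)*x(4, 8) = (-67 - 83)*(21*I*(5 - 1*4)) = -3150*I*(5 - 4) = -3150*I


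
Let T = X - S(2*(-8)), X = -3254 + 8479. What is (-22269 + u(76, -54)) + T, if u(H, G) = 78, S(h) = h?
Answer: -16950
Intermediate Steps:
X = 5225
T = 5241 (T = 5225 - 2*(-8) = 5225 - 1*(-16) = 5225 + 16 = 5241)
(-22269 + u(76, -54)) + T = (-22269 + 78) + 5241 = -22191 + 5241 = -16950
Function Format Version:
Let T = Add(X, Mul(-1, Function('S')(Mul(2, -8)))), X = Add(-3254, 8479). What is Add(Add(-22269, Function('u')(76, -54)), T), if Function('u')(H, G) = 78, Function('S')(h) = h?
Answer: -16950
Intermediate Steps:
X = 5225
T = 5241 (T = Add(5225, Mul(-1, Mul(2, -8))) = Add(5225, Mul(-1, -16)) = Add(5225, 16) = 5241)
Add(Add(-22269, Function('u')(76, -54)), T) = Add(Add(-22269, 78), 5241) = Add(-22191, 5241) = -16950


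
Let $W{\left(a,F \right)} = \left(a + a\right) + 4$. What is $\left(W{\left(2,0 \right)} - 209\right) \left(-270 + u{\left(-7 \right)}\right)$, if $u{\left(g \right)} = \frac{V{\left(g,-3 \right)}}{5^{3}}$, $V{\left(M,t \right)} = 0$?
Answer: $54270$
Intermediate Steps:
$u{\left(g \right)} = 0$ ($u{\left(g \right)} = \frac{0}{5^{3}} = \frac{0}{125} = 0 \cdot \frac{1}{125} = 0$)
$W{\left(a,F \right)} = 4 + 2 a$ ($W{\left(a,F \right)} = 2 a + 4 = 4 + 2 a$)
$\left(W{\left(2,0 \right)} - 209\right) \left(-270 + u{\left(-7 \right)}\right) = \left(\left(4 + 2 \cdot 2\right) - 209\right) \left(-270 + 0\right) = \left(\left(4 + 4\right) - 209\right) \left(-270\right) = \left(8 - 209\right) \left(-270\right) = \left(-201\right) \left(-270\right) = 54270$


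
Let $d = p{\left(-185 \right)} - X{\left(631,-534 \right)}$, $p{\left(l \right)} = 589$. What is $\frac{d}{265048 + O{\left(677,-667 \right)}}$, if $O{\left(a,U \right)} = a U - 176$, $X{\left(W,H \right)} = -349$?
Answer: $- \frac{938}{186687} \approx -0.0050245$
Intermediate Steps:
$O{\left(a,U \right)} = -176 + U a$ ($O{\left(a,U \right)} = U a - 176 = -176 + U a$)
$d = 938$ ($d = 589 - -349 = 589 + 349 = 938$)
$\frac{d}{265048 + O{\left(677,-667 \right)}} = \frac{938}{265048 - 451735} = \frac{938}{-186687} = 938 \left(- \frac{1}{186687}\right) = - \frac{938}{186687}$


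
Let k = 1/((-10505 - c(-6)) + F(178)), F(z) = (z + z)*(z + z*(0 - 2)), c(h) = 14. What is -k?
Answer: 1/73887 ≈ 1.3534e-5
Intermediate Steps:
F(z) = -2*z**2 (F(z) = (2*z)*(z + z*(-2)) = (2*z)*(z - 2*z) = (2*z)*(-z) = -2*z**2)
k = -1/73887 (k = 1/((-10505 - 1*14) - 2*178**2) = 1/((-10505 - 14) - 2*31684) = 1/(-10519 - 63368) = 1/(-73887) = -1/73887 ≈ -1.3534e-5)
-k = -1*(-1/73887) = 1/73887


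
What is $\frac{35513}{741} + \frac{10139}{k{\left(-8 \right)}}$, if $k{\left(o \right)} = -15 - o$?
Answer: $- \frac{7264408}{5187} \approx -1400.5$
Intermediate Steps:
$\frac{35513}{741} + \frac{10139}{k{\left(-8 \right)}} = \frac{35513}{741} + \frac{10139}{-15 - -8} = 35513 \cdot \frac{1}{741} + \frac{10139}{-15 + 8} = \frac{35513}{741} + \frac{10139}{-7} = \frac{35513}{741} + 10139 \left(- \frac{1}{7}\right) = \frac{35513}{741} - \frac{10139}{7} = - \frac{7264408}{5187}$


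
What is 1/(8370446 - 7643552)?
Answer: 1/726894 ≈ 1.3757e-6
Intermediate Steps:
1/(8370446 - 7643552) = 1/726894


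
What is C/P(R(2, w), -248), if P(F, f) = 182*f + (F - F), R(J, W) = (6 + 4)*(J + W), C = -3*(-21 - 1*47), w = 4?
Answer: -51/11284 ≈ -0.0045197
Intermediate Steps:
C = 204 (C = -3*(-21 - 47) = -3*(-68) = 204)
R(J, W) = 10*J + 10*W (R(J, W) = 10*(J + W) = 10*J + 10*W)
P(F, f) = 182*f (P(F, f) = 182*f + 0 = 182*f)
C/P(R(2, w), -248) = 204/((182*(-248))) = 204/(-45136) = 204*(-1/45136) = -51/11284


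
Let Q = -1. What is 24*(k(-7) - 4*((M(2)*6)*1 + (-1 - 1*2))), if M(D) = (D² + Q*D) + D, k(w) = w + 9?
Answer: -1968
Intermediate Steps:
k(w) = 9 + w
M(D) = D² (M(D) = (D² - D) + D = D²)
24*(k(-7) - 4*((M(2)*6)*1 + (-1 - 1*2))) = 24*((9 - 7) - 4*((2²*6)*1 + (-1 - 1*2))) = 24*(2 - 4*((4*6)*1 + (-1 - 2))) = 24*(2 - 4*(24*1 - 3)) = 24*(2 - 4*(24 - 3)) = 24*(2 - 4*21) = 24*(2 - 84) = 24*(-82) = -1968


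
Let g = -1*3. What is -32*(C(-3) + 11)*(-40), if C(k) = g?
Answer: 10240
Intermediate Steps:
g = -3
C(k) = -3
-32*(C(-3) + 11)*(-40) = -32*(-3 + 11)*(-40) = -32*8*(-40) = -256*(-40) = 10240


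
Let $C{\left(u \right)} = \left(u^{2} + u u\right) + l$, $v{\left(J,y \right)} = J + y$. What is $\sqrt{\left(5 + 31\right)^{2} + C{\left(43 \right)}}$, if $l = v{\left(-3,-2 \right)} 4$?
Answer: $\sqrt{4974} \approx 70.527$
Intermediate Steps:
$l = -20$ ($l = \left(-3 - 2\right) 4 = \left(-5\right) 4 = -20$)
$C{\left(u \right)} = -20 + 2 u^{2}$ ($C{\left(u \right)} = \left(u^{2} + u u\right) - 20 = \left(u^{2} + u^{2}\right) - 20 = 2 u^{2} - 20 = -20 + 2 u^{2}$)
$\sqrt{\left(5 + 31\right)^{2} + C{\left(43 \right)}} = \sqrt{\left(5 + 31\right)^{2} - \left(20 - 2 \cdot 43^{2}\right)} = \sqrt{36^{2} + \left(-20 + 2 \cdot 1849\right)} = \sqrt{1296 + \left(-20 + 3698\right)} = \sqrt{1296 + 3678} = \sqrt{4974}$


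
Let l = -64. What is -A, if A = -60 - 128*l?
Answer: -8132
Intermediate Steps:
A = 8132 (A = -60 - 128*(-64) = -60 + 8192 = 8132)
-A = -1*8132 = -8132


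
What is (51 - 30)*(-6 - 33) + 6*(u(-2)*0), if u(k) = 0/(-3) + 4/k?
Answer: -819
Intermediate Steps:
u(k) = 4/k (u(k) = 0*(-⅓) + 4/k = 0 + 4/k = 4/k)
(51 - 30)*(-6 - 33) + 6*(u(-2)*0) = (51 - 30)*(-6 - 33) + 6*((4/(-2))*0) = 21*(-39) + 6*((4*(-½))*0) = -819 + 6*(-2*0) = -819 + 6*0 = -819 + 0 = -819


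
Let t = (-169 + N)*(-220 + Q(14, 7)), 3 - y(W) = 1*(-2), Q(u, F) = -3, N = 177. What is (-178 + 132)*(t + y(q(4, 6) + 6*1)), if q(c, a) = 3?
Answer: 81834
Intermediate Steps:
y(W) = 5 (y(W) = 3 - (-2) = 3 - 1*(-2) = 3 + 2 = 5)
t = -1784 (t = (-169 + 177)*(-220 - 3) = 8*(-223) = -1784)
(-178 + 132)*(t + y(q(4, 6) + 6*1)) = (-178 + 132)*(-1784 + 5) = -46*(-1779) = 81834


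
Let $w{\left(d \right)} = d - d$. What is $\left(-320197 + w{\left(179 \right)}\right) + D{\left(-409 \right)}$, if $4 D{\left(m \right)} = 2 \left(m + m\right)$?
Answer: $-320606$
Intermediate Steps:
$w{\left(d \right)} = 0$
$D{\left(m \right)} = m$ ($D{\left(m \right)} = \frac{2 \left(m + m\right)}{4} = \frac{2 \cdot 2 m}{4} = \frac{4 m}{4} = m$)
$\left(-320197 + w{\left(179 \right)}\right) + D{\left(-409 \right)} = \left(-320197 + 0\right) - 409 = -320197 - 409 = -320606$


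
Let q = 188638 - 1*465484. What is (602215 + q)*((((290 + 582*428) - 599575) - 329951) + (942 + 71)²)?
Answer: 112587109701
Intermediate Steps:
q = -276846 (q = 188638 - 465484 = -276846)
(602215 + q)*((((290 + 582*428) - 599575) - 329951) + (942 + 71)²) = (602215 - 276846)*((((290 + 582*428) - 599575) - 329951) + (942 + 71)²) = 325369*((((290 + 249096) - 599575) - 329951) + 1013²) = 325369*(((249386 - 599575) - 329951) + 1026169) = 325369*((-350189 - 329951) + 1026169) = 325369*(-680140 + 1026169) = 325369*346029 = 112587109701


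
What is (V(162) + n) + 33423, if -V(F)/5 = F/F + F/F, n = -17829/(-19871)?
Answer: 663967552/19871 ≈ 33414.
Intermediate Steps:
n = 17829/19871 (n = -17829*(-1/19871) = 17829/19871 ≈ 0.89724)
V(F) = -10 (V(F) = -5*(F/F + F/F) = -5*(1 + 1) = -5*2 = -10)
(V(162) + n) + 33423 = (-10 + 17829/19871) + 33423 = -180881/19871 + 33423 = 663967552/19871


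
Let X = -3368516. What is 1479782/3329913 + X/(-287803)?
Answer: 11642750918054/958358951139 ≈ 12.149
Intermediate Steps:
1479782/3329913 + X/(-287803) = 1479782/3329913 - 3368516/(-287803) = 1479782*(1/3329913) - 3368516*(-1/287803) = 1479782/3329913 + 3368516/287803 = 11642750918054/958358951139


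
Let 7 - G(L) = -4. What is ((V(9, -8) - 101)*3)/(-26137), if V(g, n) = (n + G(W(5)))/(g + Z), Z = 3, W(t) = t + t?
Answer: 1209/104548 ≈ 0.011564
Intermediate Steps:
W(t) = 2*t
G(L) = 11 (G(L) = 7 - 1*(-4) = 7 + 4 = 11)
V(g, n) = (11 + n)/(3 + g) (V(g, n) = (n + 11)/(g + 3) = (11 + n)/(3 + g))
((V(9, -8) - 101)*3)/(-26137) = (((11 - 8)/(3 + 9) - 101)*3)/(-26137) = ((3/12 - 101)*3)*(-1/26137) = (((1/12)*3 - 101)*3)*(-1/26137) = ((1/4 - 101)*3)*(-1/26137) = -403/4*3*(-1/26137) = -1209/4*(-1/26137) = 1209/104548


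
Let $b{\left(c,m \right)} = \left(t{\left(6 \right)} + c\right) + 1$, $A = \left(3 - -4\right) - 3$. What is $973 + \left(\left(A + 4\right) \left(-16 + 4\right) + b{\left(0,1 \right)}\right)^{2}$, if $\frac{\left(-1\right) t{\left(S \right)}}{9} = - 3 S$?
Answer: $5462$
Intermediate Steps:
$t{\left(S \right)} = 27 S$ ($t{\left(S \right)} = - 9 \left(- 3 S\right) = 27 S$)
$A = 4$ ($A = \left(3 + 4\right) - 3 = 7 - 3 = 4$)
$b{\left(c,m \right)} = 163 + c$ ($b{\left(c,m \right)} = \left(27 \cdot 6 + c\right) + 1 = \left(162 + c\right) + 1 = 163 + c$)
$973 + \left(\left(A + 4\right) \left(-16 + 4\right) + b{\left(0,1 \right)}\right)^{2} = 973 + \left(\left(4 + 4\right) \left(-16 + 4\right) + \left(163 + 0\right)\right)^{2} = 973 + \left(8 \left(-12\right) + 163\right)^{2} = 973 + \left(-96 + 163\right)^{2} = 973 + 67^{2} = 973 + 4489 = 5462$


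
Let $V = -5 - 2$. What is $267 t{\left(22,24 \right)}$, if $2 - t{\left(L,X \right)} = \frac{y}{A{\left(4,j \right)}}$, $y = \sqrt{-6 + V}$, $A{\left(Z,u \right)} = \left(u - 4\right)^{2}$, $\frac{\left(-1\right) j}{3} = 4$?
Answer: $534 - \frac{267 i \sqrt{13}}{256} \approx 534.0 - 3.7605 i$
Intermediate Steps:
$j = -12$ ($j = \left(-3\right) 4 = -12$)
$V = -7$
$A{\left(Z,u \right)} = \left(-4 + u\right)^{2}$
$y = i \sqrt{13}$ ($y = \sqrt{-6 - 7} = \sqrt{-13} = i \sqrt{13} \approx 3.6056 i$)
$t{\left(L,X \right)} = 2 - \frac{i \sqrt{13}}{256}$ ($t{\left(L,X \right)} = 2 - \frac{i \sqrt{13}}{\left(-4 - 12\right)^{2}} = 2 - \frac{i \sqrt{13}}{\left(-16\right)^{2}} = 2 - \frac{i \sqrt{13}}{256}$)
$267 t{\left(22,24 \right)} = 267 \left(2 - \frac{i \sqrt{13}}{256}\right) = 534 - \frac{267 i \sqrt{13}}{256}$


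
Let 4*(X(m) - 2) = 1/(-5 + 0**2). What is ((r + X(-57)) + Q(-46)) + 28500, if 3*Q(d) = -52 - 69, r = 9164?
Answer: 2257537/60 ≈ 37626.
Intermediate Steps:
X(m) = 39/20 (X(m) = 2 + 1/(4*(-5 + 0**2)) = 2 + 1/(4*(-5 + 0)) = 2 + (1/4)/(-5) = 2 + (1/4)*(-1/5) = 2 - 1/20 = 39/20)
Q(d) = -121/3 (Q(d) = (-52 - 69)/3 = (1/3)*(-121) = -121/3)
((r + X(-57)) + Q(-46)) + 28500 = ((9164 + 39/20) - 121/3) + 28500 = (183319/20 - 121/3) + 28500 = 547537/60 + 28500 = 2257537/60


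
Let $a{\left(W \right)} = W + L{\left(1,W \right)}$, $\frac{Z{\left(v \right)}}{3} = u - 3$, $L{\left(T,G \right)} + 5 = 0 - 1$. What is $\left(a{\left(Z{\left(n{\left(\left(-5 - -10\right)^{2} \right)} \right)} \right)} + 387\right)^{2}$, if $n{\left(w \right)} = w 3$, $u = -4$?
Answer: $129600$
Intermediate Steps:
$L{\left(T,G \right)} = -6$ ($L{\left(T,G \right)} = -5 + \left(0 - 1\right) = -5 - 1 = -6$)
$n{\left(w \right)} = 3 w$
$Z{\left(v \right)} = -21$ ($Z{\left(v \right)} = 3 \left(-4 - 3\right) = 3 \left(-7\right) = -21$)
$a{\left(W \right)} = -6 + W$ ($a{\left(W \right)} = W - 6 = -6 + W$)
$\left(a{\left(Z{\left(n{\left(\left(-5 - -10\right)^{2} \right)} \right)} \right)} + 387\right)^{2} = \left(\left(-6 - 21\right) + 387\right)^{2} = \left(-27 + 387\right)^{2} = 360^{2} = 129600$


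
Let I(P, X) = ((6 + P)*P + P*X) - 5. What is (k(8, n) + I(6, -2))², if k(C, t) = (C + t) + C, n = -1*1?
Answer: 4900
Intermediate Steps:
I(P, X) = -5 + P*X + P*(6 + P) (I(P, X) = (P*(6 + P) + P*X) - 5 = (P*X + P*(6 + P)) - 5 = -5 + P*X + P*(6 + P))
n = -1
k(C, t) = t + 2*C
(k(8, n) + I(6, -2))² = ((-1 + 2*8) + (-5 + 6² + 6*6 + 6*(-2)))² = ((-1 + 16) + (-5 + 36 + 36 - 12))² = (15 + 55)² = 70² = 4900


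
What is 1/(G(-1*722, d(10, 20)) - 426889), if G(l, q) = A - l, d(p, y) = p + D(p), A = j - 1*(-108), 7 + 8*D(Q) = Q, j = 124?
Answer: -1/425935 ≈ -2.3478e-6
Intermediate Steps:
D(Q) = -7/8 + Q/8
A = 232 (A = 124 - 1*(-108) = 124 + 108 = 232)
d(p, y) = -7/8 + 9*p/8 (d(p, y) = p + (-7/8 + p/8) = -7/8 + 9*p/8)
G(l, q) = 232 - l
1/(G(-1*722, d(10, 20)) - 426889) = 1/((232 - (-1)*722) - 426889) = 1/((232 - 1*(-722)) - 426889) = 1/((232 + 722) - 426889) = 1/(954 - 426889) = 1/(-425935) = -1/425935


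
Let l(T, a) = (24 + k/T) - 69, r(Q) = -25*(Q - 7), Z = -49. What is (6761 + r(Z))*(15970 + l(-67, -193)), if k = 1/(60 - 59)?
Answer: 8707574814/67 ≈ 1.2996e+8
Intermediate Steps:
k = 1 (k = 1/1 = 1)
r(Q) = 175 - 25*Q (r(Q) = -25*(-7 + Q) = 175 - 25*Q)
l(T, a) = -45 + 1/T (l(T, a) = (24 + 1/T) - 69 = -45 + 1/T)
(6761 + r(Z))*(15970 + l(-67, -193)) = (6761 + (175 - 25*(-49)))*(15970 + (-45 + 1/(-67))) = (6761 + (175 + 1225))*(15970 + (-45 - 1/67)) = (6761 + 1400)*(15970 - 3016/67) = 8161*(1066974/67) = 8707574814/67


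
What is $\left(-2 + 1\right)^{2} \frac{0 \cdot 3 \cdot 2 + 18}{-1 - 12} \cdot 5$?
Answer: $- \frac{90}{13} \approx -6.9231$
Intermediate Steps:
$\left(-2 + 1\right)^{2} \frac{0 \cdot 3 \cdot 2 + 18}{-1 - 12} \cdot 5 = \left(-1\right)^{2} \frac{0 \cdot 2 + 18}{-13} \cdot 5 = 1 \left(0 + 18\right) \left(- \frac{1}{13}\right) 5 = 1 \cdot 18 \left(- \frac{1}{13}\right) 5 = 1 \left(- \frac{18}{13}\right) 5 = \left(- \frac{18}{13}\right) 5 = - \frac{90}{13}$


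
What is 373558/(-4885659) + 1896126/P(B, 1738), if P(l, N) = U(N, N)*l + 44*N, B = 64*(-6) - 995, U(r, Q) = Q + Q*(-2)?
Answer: 4169975561971/6041542405833 ≈ 0.69022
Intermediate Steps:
U(r, Q) = -Q (U(r, Q) = Q - 2*Q = -Q)
B = -1379 (B = -384 - 995 = -1379)
P(l, N) = 44*N - N*l (P(l, N) = (-N)*l + 44*N = -N*l + 44*N = 44*N - N*l)
373558/(-4885659) + 1896126/P(B, 1738) = 373558/(-4885659) + 1896126/((1738*(44 - 1*(-1379)))) = 373558*(-1/4885659) + 1896126/((1738*(44 + 1379))) = -373558/4885659 + 1896126/((1738*1423)) = -373558/4885659 + 1896126/2473174 = -373558/4885659 + 1896126*(1/2473174) = -373558/4885659 + 948063/1236587 = 4169975561971/6041542405833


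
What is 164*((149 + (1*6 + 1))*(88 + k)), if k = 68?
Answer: 3991104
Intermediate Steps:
164*((149 + (1*6 + 1))*(88 + k)) = 164*((149 + (1*6 + 1))*(88 + 68)) = 164*((149 + (6 + 1))*156) = 164*((149 + 7)*156) = 164*(156*156) = 164*24336 = 3991104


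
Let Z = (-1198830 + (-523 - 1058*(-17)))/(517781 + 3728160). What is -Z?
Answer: 1181367/4245941 ≈ 0.27823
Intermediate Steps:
Z = -1181367/4245941 (Z = (-1198830 + (-523 + 17986))/4245941 = (-1198830 + 17463)*(1/4245941) = -1181367*1/4245941 = -1181367/4245941 ≈ -0.27823)
-Z = -1*(-1181367/4245941) = 1181367/4245941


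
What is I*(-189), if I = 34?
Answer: -6426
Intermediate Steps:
I*(-189) = 34*(-189) = -6426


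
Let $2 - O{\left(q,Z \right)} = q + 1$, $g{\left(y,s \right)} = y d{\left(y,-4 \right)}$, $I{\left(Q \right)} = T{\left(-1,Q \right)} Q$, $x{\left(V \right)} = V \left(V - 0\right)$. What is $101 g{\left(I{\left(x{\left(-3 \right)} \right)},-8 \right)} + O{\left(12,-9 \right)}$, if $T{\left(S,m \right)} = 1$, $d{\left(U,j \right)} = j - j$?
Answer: $-11$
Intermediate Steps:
$d{\left(U,j \right)} = 0$
$x{\left(V \right)} = V^{2}$ ($x{\left(V \right)} = V \left(V + 0\right) = V V = V^{2}$)
$I{\left(Q \right)} = Q$ ($I{\left(Q \right)} = 1 Q = Q$)
$g{\left(y,s \right)} = 0$ ($g{\left(y,s \right)} = y 0 = 0$)
$O{\left(q,Z \right)} = 1 - q$ ($O{\left(q,Z \right)} = 2 - \left(q + 1\right) = 2 - \left(1 + q\right) = 1 - q$)
$101 g{\left(I{\left(x{\left(-3 \right)} \right)},-8 \right)} + O{\left(12,-9 \right)} = 101 \cdot 0 + \left(1 - 12\right) = 0 + \left(1 - 12\right) = 0 - 11 = -11$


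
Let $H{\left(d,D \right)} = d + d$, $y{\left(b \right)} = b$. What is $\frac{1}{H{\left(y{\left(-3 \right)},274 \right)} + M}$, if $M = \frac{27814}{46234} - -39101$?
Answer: $\frac{23117}{903773022} \approx 2.5578 \cdot 10^{-5}$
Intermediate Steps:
$H{\left(d,D \right)} = 2 d$
$M = \frac{903911724}{23117}$ ($M = 27814 \cdot \frac{1}{46234} + 39101 = \frac{13907}{23117} + 39101 = \frac{903911724}{23117} \approx 39102.0$)
$\frac{1}{H{\left(y{\left(-3 \right)},274 \right)} + M} = \frac{1}{2 \left(-3\right) + \frac{903911724}{23117}} = \frac{1}{-6 + \frac{903911724}{23117}} = \frac{1}{\frac{903773022}{23117}} = \frac{23117}{903773022}$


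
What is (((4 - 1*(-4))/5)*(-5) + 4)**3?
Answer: -64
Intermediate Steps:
(((4 - 1*(-4))/5)*(-5) + 4)**3 = (((4 + 4)*(1/5))*(-5) + 4)**3 = ((8*(1/5))*(-5) + 4)**3 = ((8/5)*(-5) + 4)**3 = (-8 + 4)**3 = (-4)**3 = -64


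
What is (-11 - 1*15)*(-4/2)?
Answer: 52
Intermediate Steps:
(-11 - 1*15)*(-4/2) = (-11 - 15)*(-4*½) = -26*(-2) = 52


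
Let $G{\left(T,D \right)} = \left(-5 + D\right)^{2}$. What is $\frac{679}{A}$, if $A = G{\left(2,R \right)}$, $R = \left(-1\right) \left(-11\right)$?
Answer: $\frac{679}{36} \approx 18.861$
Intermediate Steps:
$R = 11$
$A = 36$ ($A = \left(-5 + 11\right)^{2} = 6^{2} = 36$)
$\frac{679}{A} = \frac{679}{36}$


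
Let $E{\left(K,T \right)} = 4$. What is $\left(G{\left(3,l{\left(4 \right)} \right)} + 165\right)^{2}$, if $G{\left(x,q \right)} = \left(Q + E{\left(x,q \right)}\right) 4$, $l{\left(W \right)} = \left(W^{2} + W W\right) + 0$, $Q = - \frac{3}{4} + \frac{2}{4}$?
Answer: $32400$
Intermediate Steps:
$Q = - \frac{1}{4}$ ($Q = \left(-3\right) \frac{1}{4} + 2 \cdot \frac{1}{4} = - \frac{3}{4} + \frac{1}{2} = - \frac{1}{4} \approx -0.25$)
$l{\left(W \right)} = 2 W^{2}$ ($l{\left(W \right)} = \left(W^{2} + W^{2}\right) + 0 = 2 W^{2} + 0 = 2 W^{2}$)
$G{\left(x,q \right)} = 15$ ($G{\left(x,q \right)} = \left(- \frac{1}{4} + 4\right) 4 = \frac{15}{4} \cdot 4 = 15$)
$\left(G{\left(3,l{\left(4 \right)} \right)} + 165\right)^{2} = \left(15 + 165\right)^{2} = 180^{2} = 32400$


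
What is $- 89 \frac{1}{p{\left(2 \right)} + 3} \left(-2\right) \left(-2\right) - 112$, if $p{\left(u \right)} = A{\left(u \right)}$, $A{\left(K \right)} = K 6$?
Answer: $- \frac{2036}{15} \approx -135.73$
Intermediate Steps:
$A{\left(K \right)} = 6 K$
$p{\left(u \right)} = 6 u$
$- 89 \frac{1}{p{\left(2 \right)} + 3} \left(-2\right) \left(-2\right) - 112 = - 89 \frac{1}{6 \cdot 2 + 3} \left(-2\right) \left(-2\right) - 112 = - 89 \frac{1}{12 + 3} \left(-2\right) \left(-2\right) - 112 = - 89 \cdot \frac{1}{15} \left(-2\right) \left(-2\right) - 112 = - 89 \left(\left(- \frac{2}{15}\right) \left(-2\right)\right) - 112 = \left(-89\right) \frac{4}{15} - 112 = - \frac{356}{15} - 112 = - \frac{2036}{15}$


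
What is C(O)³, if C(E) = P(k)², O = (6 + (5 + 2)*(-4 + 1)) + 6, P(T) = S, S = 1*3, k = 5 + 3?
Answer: 729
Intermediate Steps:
k = 8
S = 3
P(T) = 3
O = -9 (O = (6 + 7*(-3)) + 6 = (6 - 21) + 6 = -15 + 6 = -9)
C(E) = 9 (C(E) = 3² = 9)
C(O)³ = 9³ = 729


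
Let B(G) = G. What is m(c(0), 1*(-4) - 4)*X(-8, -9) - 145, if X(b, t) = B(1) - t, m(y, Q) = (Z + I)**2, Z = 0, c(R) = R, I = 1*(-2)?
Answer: -105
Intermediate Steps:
I = -2
m(y, Q) = 4 (m(y, Q) = (0 - 2)**2 = (-2)**2 = 4)
X(b, t) = 1 - t
m(c(0), 1*(-4) - 4)*X(-8, -9) - 145 = 4*(1 - 1*(-9)) - 145 = 4*(1 + 9) - 145 = 4*10 - 145 = 40 - 145 = -105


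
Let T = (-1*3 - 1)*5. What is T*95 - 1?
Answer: -1901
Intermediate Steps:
T = -20 (T = (-3 - 1)*5 = -4*5 = -20)
T*95 - 1 = -20*95 - 1 = -1900 - 1 = -1901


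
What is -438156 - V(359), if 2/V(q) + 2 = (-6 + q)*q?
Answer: -55525319102/126725 ≈ -4.3816e+5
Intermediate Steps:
V(q) = 2/(-2 + q*(-6 + q)) (V(q) = 2/(-2 + (-6 + q)*q) = 2/(-2 + q*(-6 + q)))
-438156 - V(359) = -438156 - 2/(-2 + 359**2 - 6*359) = -438156 - 2/(-2 + 128881 - 2154) = -438156 - 2/126725 = -55525319102/126725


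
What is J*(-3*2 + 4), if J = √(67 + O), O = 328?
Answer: -2*√395 ≈ -39.749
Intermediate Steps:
J = √395 (J = √(67 + 328) = √395 ≈ 19.875)
J*(-3*2 + 4) = √395*(-3*2 + 4) = √395*(-6 + 4) = √395*(-2) = -2*√395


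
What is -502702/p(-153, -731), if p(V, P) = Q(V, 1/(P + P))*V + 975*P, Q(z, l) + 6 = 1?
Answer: 251351/355980 ≈ 0.70608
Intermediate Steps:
Q(z, l) = -5 (Q(z, l) = -6 + 1 = -5)
p(V, P) = -5*V + 975*P
-502702/p(-153, -731) = -502702/(-5*(-153) + 975*(-731)) = -502702/(765 - 712725) = -502702/(-711960) = -502702*(-1/711960) = 251351/355980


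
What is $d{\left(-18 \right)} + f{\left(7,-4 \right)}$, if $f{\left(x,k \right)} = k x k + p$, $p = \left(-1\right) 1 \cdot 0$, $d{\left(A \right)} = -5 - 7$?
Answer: $100$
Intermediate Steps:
$d{\left(A \right)} = -12$
$p = 0$ ($p = \left(-1\right) 0 = 0$)
$f{\left(x,k \right)} = x k^{2}$ ($f{\left(x,k \right)} = k x k + 0 = x k^{2} + 0 = x k^{2}$)
$d{\left(-18 \right)} + f{\left(7,-4 \right)} = -12 + 7 \left(-4\right)^{2} = -12 + 7 \cdot 16 = -12 + 112 = 100$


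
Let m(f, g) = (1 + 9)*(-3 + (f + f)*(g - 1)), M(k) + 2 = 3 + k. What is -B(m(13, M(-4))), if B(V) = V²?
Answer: -1144900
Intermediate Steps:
M(k) = 1 + k (M(k) = -2 + (3 + k) = 1 + k)
m(f, g) = -30 + 20*f*(-1 + g) (m(f, g) = 10*(-3 + (2*f)*(-1 + g)) = 10*(-3 + 2*f*(-1 + g)) = -30 + 20*f*(-1 + g))
-B(m(13, M(-4))) = -(-30 - 20*13 + 20*13*(1 - 4))² = -(-30 - 260 + 20*13*(-3))² = -(-30 - 260 - 780)² = -1*(-1070)² = -1*1144900 = -1144900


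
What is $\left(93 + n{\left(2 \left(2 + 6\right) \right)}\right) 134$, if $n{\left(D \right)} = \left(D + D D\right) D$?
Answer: $595630$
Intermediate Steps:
$n{\left(D \right)} = D \left(D + D^{2}\right)$ ($n{\left(D \right)} = \left(D + D^{2}\right) D = D \left(D + D^{2}\right)$)
$\left(93 + n{\left(2 \left(2 + 6\right) \right)}\right) 134 = \left(93 + \left(2 \left(2 + 6\right)\right)^{2} \left(1 + 2 \left(2 + 6\right)\right)\right) 134 = \left(93 + \left(2 \cdot 8\right)^{2} \left(1 + 2 \cdot 8\right)\right) 134 = \left(93 + 16^{2} \left(1 + 16\right)\right) 134 = \left(93 + 256 \cdot 17\right) 134 = \left(93 + 4352\right) 134 = 4445 \cdot 134 = 595630$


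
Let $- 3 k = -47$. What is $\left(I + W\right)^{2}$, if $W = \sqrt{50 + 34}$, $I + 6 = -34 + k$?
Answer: $\frac{6085}{9} - \frac{292 \sqrt{21}}{3} \approx 230.07$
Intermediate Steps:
$k = \frac{47}{3}$ ($k = \left(- \frac{1}{3}\right) \left(-47\right) = \frac{47}{3} \approx 15.667$)
$I = - \frac{73}{3}$ ($I = -6 + \left(-34 + \frac{47}{3}\right) = -6 - \frac{55}{3} = - \frac{73}{3} \approx -24.333$)
$W = 2 \sqrt{21}$ ($W = \sqrt{84} = 2 \sqrt{21} \approx 9.1651$)
$\left(I + W\right)^{2} = \left(- \frac{73}{3} + 2 \sqrt{21}\right)^{2}$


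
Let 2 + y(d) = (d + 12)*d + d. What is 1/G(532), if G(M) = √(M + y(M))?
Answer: √290470/290470 ≈ 0.0018554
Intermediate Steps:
y(d) = -2 + d + d*(12 + d) (y(d) = -2 + ((d + 12)*d + d) = -2 + ((12 + d)*d + d) = -2 + (d*(12 + d) + d) = -2 + (d + d*(12 + d)) = -2 + d + d*(12 + d))
G(M) = √(-2 + M² + 14*M) (G(M) = √(M + (-2 + M² + 13*M)) = √(-2 + M² + 14*M))
1/G(532) = 1/(√(-2 + 532² + 14*532)) = 1/(√(-2 + 283024 + 7448)) = 1/(√290470) = √290470/290470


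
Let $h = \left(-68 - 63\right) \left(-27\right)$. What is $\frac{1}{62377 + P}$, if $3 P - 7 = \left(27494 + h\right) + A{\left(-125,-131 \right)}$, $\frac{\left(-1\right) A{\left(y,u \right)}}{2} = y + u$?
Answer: $\frac{3}{218681} \approx 1.3719 \cdot 10^{-5}$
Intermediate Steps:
$A{\left(y,u \right)} = - 2 u - 2 y$ ($A{\left(y,u \right)} = - 2 \left(y + u\right) = - 2 \left(u + y\right) = - 2 u - 2 y$)
$h = 3537$ ($h = \left(-131\right) \left(-27\right) = 3537$)
$P = \frac{31550}{3}$ ($P = \frac{7}{3} + \frac{\left(27494 + 3537\right) - -512}{3} = \frac{7}{3} + \frac{31031 + \left(262 + 250\right)}{3} = \frac{7}{3} + \frac{31031 + 512}{3} = \frac{7}{3} + \frac{1}{3} \cdot 31543 = \frac{7}{3} + \frac{31543}{3} = \frac{31550}{3} \approx 10517.0$)
$\frac{1}{62377 + P} = \frac{1}{62377 + \frac{31550}{3}} = \frac{1}{\frac{218681}{3}} = \frac{3}{218681}$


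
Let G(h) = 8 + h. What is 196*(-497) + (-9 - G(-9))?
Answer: -97420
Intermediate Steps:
196*(-497) + (-9 - G(-9)) = 196*(-497) + (-9 - (8 - 9)) = -97412 + (-9 - 1*(-1)) = -97412 + (-9 + 1) = -97412 - 8 = -97420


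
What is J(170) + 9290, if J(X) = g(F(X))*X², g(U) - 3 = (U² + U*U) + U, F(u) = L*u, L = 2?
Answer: 6691601990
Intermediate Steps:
F(u) = 2*u
g(U) = 3 + U + 2*U² (g(U) = 3 + ((U² + U*U) + U) = 3 + ((U² + U²) + U) = 3 + (2*U² + U) = 3 + (U + 2*U²) = 3 + U + 2*U²)
J(X) = X²*(3 + 2*X + 8*X²) (J(X) = (3 + 2*X + 2*(2*X)²)*X² = (3 + 2*X + 2*(4*X²))*X² = (3 + 2*X + 8*X²)*X² = X²*(3 + 2*X + 8*X²))
J(170) + 9290 = 170²*(3 + 2*170 + 8*170²) + 9290 = 28900*(3 + 340 + 8*28900) + 9290 = 28900*(3 + 340 + 231200) + 9290 = 28900*231543 + 9290 = 6691592700 + 9290 = 6691601990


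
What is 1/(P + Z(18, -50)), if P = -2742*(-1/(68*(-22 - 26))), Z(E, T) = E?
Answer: 544/9335 ≈ 0.058275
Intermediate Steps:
P = -457/544 (P = -2742/((-68*(-48))) = -2742/3264 = -2742*1/3264 = -457/544 ≈ -0.84007)
1/(P + Z(18, -50)) = 1/(-457/544 + 18) = 1/(9335/544) = 544/9335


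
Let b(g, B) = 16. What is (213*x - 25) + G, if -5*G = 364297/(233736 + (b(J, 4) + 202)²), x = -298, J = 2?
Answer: -89299007997/1406300 ≈ -63499.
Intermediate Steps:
G = -364297/1406300 (G = -364297/(5*(233736 + (16 + 202)²)) = -364297/(5*(233736 + 218²)) = -364297/(5*(233736 + 47524)) = -364297/(5*281260) = -⅕*364297/281260 = -364297/1406300 ≈ -0.25905)
(213*x - 25) + G = (213*(-298) - 25) - 364297/1406300 = (-63474 - 25) - 364297/1406300 = -63499 - 364297/1406300 = -89299007997/1406300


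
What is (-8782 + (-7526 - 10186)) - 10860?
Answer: -37354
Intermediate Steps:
(-8782 + (-7526 - 10186)) - 10860 = (-8782 - 17712) - 10860 = -26494 - 10860 = -37354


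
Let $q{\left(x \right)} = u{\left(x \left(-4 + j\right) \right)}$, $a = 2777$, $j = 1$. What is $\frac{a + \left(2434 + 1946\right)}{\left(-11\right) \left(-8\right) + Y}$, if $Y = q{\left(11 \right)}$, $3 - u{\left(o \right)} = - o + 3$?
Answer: $\frac{7157}{55} \approx 130.13$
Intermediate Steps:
$u{\left(o \right)} = o$ ($u{\left(o \right)} = 3 - \left(- o + 3\right) = 3 - \left(3 - o\right) = 3 + \left(-3 + o\right) = o$)
$q{\left(x \right)} = - 3 x$ ($q{\left(x \right)} = x \left(-4 + 1\right) = x \left(-3\right) = - 3 x$)
$Y = -33$ ($Y = \left(-3\right) 11 = -33$)
$\frac{a + \left(2434 + 1946\right)}{\left(-11\right) \left(-8\right) + Y} = \frac{2777 + \left(2434 + 1946\right)}{\left(-11\right) \left(-8\right) - 33} = \frac{2777 + 4380}{88 - 33} = \frac{7157}{55}$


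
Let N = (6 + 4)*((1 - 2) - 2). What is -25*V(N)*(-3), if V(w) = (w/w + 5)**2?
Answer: 2700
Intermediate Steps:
N = -30 (N = 10*(-1 - 2) = 10*(-3) = -30)
V(w) = 36 (V(w) = (1 + 5)**2 = 6**2 = 36)
-25*V(N)*(-3) = -25*36*(-3) = -900*(-3) = 2700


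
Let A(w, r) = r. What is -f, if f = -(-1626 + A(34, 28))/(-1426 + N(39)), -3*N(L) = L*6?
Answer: 17/16 ≈ 1.0625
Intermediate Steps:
N(L) = -2*L (N(L) = -L*6/3 = -2*L)
f = -17/16 (f = -(-1626 + 28)/(-1426 - 2*39) = -(-1598)/(-1426 - 78) = -(-1598)/(-1504) = -(-1598)*(-1)/1504 = -1*17/16 = -17/16 ≈ -1.0625)
-f = -1*(-17/16) = 17/16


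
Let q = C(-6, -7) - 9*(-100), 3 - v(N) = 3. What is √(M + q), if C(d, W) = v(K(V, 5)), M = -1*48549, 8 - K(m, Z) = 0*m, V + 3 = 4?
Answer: I*√47649 ≈ 218.29*I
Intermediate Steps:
V = 1 (V = -3 + 4 = 1)
K(m, Z) = 8 (K(m, Z) = 8 - 0*m = 8 - 1*0 = 8 + 0 = 8)
M = -48549
v(N) = 0 (v(N) = 3 - 1*3 = 3 - 3 = 0)
C(d, W) = 0
q = 900 (q = 0 - 9*(-100) = 0 + 900 = 900)
√(M + q) = √(-48549 + 900) = √(-47649) = I*√47649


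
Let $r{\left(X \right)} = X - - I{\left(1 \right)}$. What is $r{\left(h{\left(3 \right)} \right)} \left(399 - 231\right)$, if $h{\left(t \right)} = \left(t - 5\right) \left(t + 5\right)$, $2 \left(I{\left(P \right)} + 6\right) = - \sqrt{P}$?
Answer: $-3780$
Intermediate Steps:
$I{\left(P \right)} = -6 - \frac{\sqrt{P}}{2}$ ($I{\left(P \right)} = -6 + \frac{\left(-1\right) \sqrt{P}}{2} = -6 - \frac{\sqrt{P}}{2}$)
$h{\left(t \right)} = \left(-5 + t\right) \left(5 + t\right)$
$r{\left(X \right)} = - \frac{13}{2} + X$ ($r{\left(X \right)} = X - - (-6 - \frac{\sqrt{1}}{2}) = X - - (-6 - \frac{1}{2}) = X - \left(-1\right) \left(- \frac{13}{2}\right) = X - \frac{13}{2} = - \frac{13}{2} + X$)
$r{\left(h{\left(3 \right)} \right)} \left(399 - 231\right) = \left(- \frac{13}{2} - \left(25 - 3^{2}\right)\right) \left(399 - 231\right) = \left(- \frac{13}{2} + \left(-25 + 9\right)\right) 168 = \left(- \frac{13}{2} - 16\right) 168 = \left(- \frac{45}{2}\right) 168 = -3780$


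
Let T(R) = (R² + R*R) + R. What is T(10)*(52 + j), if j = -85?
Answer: -6930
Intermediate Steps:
T(R) = R + 2*R² (T(R) = (R² + R²) + R = 2*R² + R = R + 2*R²)
T(10)*(52 + j) = (10*(1 + 2*10))*(52 - 85) = (10*(1 + 20))*(-33) = (10*21)*(-33) = 210*(-33) = -6930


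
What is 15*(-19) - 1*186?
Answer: -471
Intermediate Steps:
15*(-19) - 1*186 = -285 - 186 = -471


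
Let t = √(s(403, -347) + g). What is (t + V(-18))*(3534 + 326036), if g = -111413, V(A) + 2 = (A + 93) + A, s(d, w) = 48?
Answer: 18126350 + 329570*I*√111365 ≈ 1.8126e+7 + 1.0998e+8*I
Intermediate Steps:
V(A) = 91 + 2*A (V(A) = -2 + ((A + 93) + A) = -2 + ((93 + A) + A) = -2 + (93 + 2*A) = 91 + 2*A)
t = I*√111365 (t = √(48 - 111413) = √(-111365) = I*√111365 ≈ 333.71*I)
(t + V(-18))*(3534 + 326036) = (I*√111365 + (91 + 2*(-18)))*(3534 + 326036) = (I*√111365 + (91 - 36))*329570 = (I*√111365 + 55)*329570 = (55 + I*√111365)*329570 = 18126350 + 329570*I*√111365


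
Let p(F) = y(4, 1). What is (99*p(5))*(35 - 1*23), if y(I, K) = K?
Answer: 1188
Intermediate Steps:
p(F) = 1
(99*p(5))*(35 - 1*23) = (99*1)*(35 - 1*23) = 99*(35 - 23) = 99*12 = 1188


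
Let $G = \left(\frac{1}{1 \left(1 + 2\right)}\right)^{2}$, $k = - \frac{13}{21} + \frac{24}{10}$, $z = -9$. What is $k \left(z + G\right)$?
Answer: $- \frac{2992}{189} \approx -15.831$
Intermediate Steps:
$k = \frac{187}{105}$ ($k = \left(-13\right) \frac{1}{21} + 24 \cdot \frac{1}{10} = - \frac{13}{21} + \frac{12}{5} = \frac{187}{105} \approx 1.781$)
$G = \frac{1}{9}$ ($G = \left(\frac{1}{1 \cdot 3}\right)^{2} = \left(\frac{1}{3}\right)^{2} = \frac{1}{9} \approx 0.11111$)
$k \left(z + G\right) = \frac{187 \left(-9 + \frac{1}{9}\right)}{105} = \frac{187}{105} \left(- \frac{80}{9}\right) = - \frac{2992}{189}$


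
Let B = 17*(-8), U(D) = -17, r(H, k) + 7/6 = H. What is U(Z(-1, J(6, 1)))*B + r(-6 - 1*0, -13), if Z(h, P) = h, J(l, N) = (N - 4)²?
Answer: 13829/6 ≈ 2304.8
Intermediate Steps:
J(l, N) = (-4 + N)²
r(H, k) = -7/6 + H
B = -136
U(Z(-1, J(6, 1)))*B + r(-6 - 1*0, -13) = -17*(-136) + (-7/6 + (-6 - 1*0)) = 2312 + (-7/6 + (-6 + 0)) = 2312 + (-7/6 - 6) = 2312 - 43/6 = 13829/6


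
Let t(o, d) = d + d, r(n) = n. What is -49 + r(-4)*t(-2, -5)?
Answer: -9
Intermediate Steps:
t(o, d) = 2*d
-49 + r(-4)*t(-2, -5) = -49 - 8*(-5) = -49 - 4*(-10) = -49 + 40 = -9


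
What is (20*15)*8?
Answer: 2400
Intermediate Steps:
(20*15)*8 = 300*8 = 2400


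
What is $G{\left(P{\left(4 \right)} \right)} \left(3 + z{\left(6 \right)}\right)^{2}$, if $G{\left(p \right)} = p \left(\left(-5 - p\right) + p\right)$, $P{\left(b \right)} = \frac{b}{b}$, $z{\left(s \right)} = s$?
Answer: $-405$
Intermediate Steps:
$P{\left(b \right)} = 1$
$G{\left(p \right)} = - 5 p$ ($G{\left(p \right)} = p \left(-5\right) = - 5 p$)
$G{\left(P{\left(4 \right)} \right)} \left(3 + z{\left(6 \right)}\right)^{2} = \left(-5\right) 1 \left(3 + 6\right)^{2} = - 5 \cdot 9^{2} = \left(-5\right) 81 = -405$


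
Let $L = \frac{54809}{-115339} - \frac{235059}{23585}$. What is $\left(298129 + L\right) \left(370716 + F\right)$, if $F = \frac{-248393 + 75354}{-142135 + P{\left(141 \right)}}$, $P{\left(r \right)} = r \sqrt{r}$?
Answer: $\frac{6072753229118066321719377256601}{54948249853590906260} + \frac{19786281520689038446131 \sqrt{141}}{54948249853590906260} \approx 1.1052 \cdot 10^{11}$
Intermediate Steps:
$L = - \frac{28404140266}{2720270315}$ ($L = 54809 \left(- \frac{1}{115339}\right) - \frac{235059}{23585} = - \frac{54809}{115339} - \frac{235059}{23585} = - \frac{28404140266}{2720270315} \approx -10.442$)
$P{\left(r \right)} = r^{\frac{3}{2}}$
$F = - \frac{173039}{-142135 + 141 \sqrt{141}}$ ($F = \frac{-248393 + 75354}{-142135 + 141^{\frac{3}{2}}} = - \frac{173039}{-142135 + 141 \sqrt{141}} \approx 1.2319$)
$\left(298129 + L\right) \left(370716 + F\right) = \left(298129 - \frac{28404140266}{2720270315}\right) \left(370716 + \left(\frac{24594898265}{20199555004} + \frac{24398499 \sqrt{141}}{20199555004}\right)\right) = \frac{810963064600369 \left(\frac{7488322827761129}{20199555004} + \frac{24398499 \sqrt{141}}{20199555004}\right)}{2720270315} = \frac{6072753229118066321719377256601}{54948249853590906260} + \frac{19786281520689038446131 \sqrt{141}}{54948249853590906260}$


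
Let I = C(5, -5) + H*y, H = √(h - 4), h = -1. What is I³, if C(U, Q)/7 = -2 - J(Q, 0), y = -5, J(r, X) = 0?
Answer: 2506 - 2315*I*√5 ≈ 2506.0 - 5176.5*I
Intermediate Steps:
H = I*√5 (H = √(-1 - 4) = √(-5) = I*√5 ≈ 2.2361*I)
C(U, Q) = -14 (C(U, Q) = 7*(-2 - 1*0) = 7*(-2 + 0) = 7*(-2) = -14)
I = -14 - 5*I*√5 (I = -14 + (I*√5)*(-5) = -14 - 5*I*√5 ≈ -14.0 - 11.18*I)
I³ = (-14 - 5*I*√5)³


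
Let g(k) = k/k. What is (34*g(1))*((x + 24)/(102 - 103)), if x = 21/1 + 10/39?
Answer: -60010/39 ≈ -1538.7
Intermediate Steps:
g(k) = 1
x = 829/39 (x = 21*1 + 10*(1/39) = 21 + 10/39 = 829/39 ≈ 21.256)
(34*g(1))*((x + 24)/(102 - 103)) = (34*1)*((829/39 + 24)/(102 - 103)) = 34*((1765/39)/(-1)) = 34*((1765/39)*(-1)) = 34*(-1765/39) = -60010/39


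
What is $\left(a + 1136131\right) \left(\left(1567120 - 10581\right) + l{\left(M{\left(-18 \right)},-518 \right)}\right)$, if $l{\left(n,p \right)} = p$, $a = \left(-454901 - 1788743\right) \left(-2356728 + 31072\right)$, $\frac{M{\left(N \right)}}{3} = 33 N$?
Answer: $8119232411672418495$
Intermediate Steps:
$M{\left(N \right)} = 99 N$ ($M{\left(N \right)} = 3 \cdot 33 N = 99 N$)
$a = 5217944130464$ ($a = \left(-2243644\right) \left(-2325656\right) = 5217944130464$)
$\left(a + 1136131\right) \left(\left(1567120 - 10581\right) + l{\left(M{\left(-18 \right)},-518 \right)}\right) = \left(5217944130464 + 1136131\right) \left(\left(1567120 - 10581\right) - 518\right) = 5217945266595 \left(1556539 - 518\right) = 5217945266595 \cdot 1556021 = 8119232411672418495$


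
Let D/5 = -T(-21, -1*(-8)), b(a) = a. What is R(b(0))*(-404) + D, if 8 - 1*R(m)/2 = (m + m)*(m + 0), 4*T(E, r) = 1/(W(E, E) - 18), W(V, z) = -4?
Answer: -568827/88 ≈ -6463.9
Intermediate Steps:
T(E, r) = -1/88 (T(E, r) = 1/(4*(-4 - 18)) = (¼)/(-22) = (¼)*(-1/22) = -1/88)
R(m) = 16 - 4*m² (R(m) = 16 - 2*(m + m)*(m + 0) = 16 - 2*2*m*m = 16 - 4*m²)
D = 5/88 (D = 5*(-1*(-1/88)) = 5*(1/88) = 5/88 ≈ 0.056818)
R(b(0))*(-404) + D = (16 - 4*0²)*(-404) + 5/88 = (16 - 4*0)*(-404) + 5/88 = (16 + 0)*(-404) + 5/88 = 16*(-404) + 5/88 = -6464 + 5/88 = -568827/88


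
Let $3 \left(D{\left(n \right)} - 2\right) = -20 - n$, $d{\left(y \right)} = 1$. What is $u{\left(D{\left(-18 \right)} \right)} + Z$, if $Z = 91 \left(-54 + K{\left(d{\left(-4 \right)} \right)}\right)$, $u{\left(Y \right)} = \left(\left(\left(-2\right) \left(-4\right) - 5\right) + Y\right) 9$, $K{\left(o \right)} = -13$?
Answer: $-6058$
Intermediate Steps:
$D{\left(n \right)} = - \frac{14}{3} - \frac{n}{3}$ ($D{\left(n \right)} = 2 + \frac{-20 - n}{3} = 2 - \left(\frac{20}{3} + \frac{n}{3}\right) = - \frac{14}{3} - \frac{n}{3}$)
$u{\left(Y \right)} = 27 + 9 Y$ ($u{\left(Y \right)} = \left(\left(8 - 5\right) + Y\right) 9 = \left(3 + Y\right) 9 = 27 + 9 Y$)
$Z = -6097$ ($Z = 91 \left(-54 - 13\right) = 91 \left(-67\right) = -6097$)
$u{\left(D{\left(-18 \right)} \right)} + Z = \left(27 + 9 \left(- \frac{14}{3} - -6\right)\right) - 6097 = \left(27 + 9 \left(- \frac{14}{3} + 6\right)\right) - 6097 = \left(27 + 9 \cdot \frac{4}{3}\right) - 6097 = \left(27 + 12\right) - 6097 = 39 - 6097 = -6058$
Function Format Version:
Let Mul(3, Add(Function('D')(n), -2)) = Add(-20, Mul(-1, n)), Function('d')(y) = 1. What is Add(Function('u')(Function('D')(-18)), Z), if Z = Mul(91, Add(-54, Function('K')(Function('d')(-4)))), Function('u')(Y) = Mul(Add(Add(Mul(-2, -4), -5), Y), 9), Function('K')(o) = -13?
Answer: -6058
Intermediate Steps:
Function('D')(n) = Add(Rational(-14, 3), Mul(Rational(-1, 3), n)) (Function('D')(n) = Add(2, Mul(Rational(1, 3), Add(-20, Mul(-1, n)))) = Add(2, Add(Rational(-20, 3), Mul(Rational(-1, 3), n))) = Add(Rational(-14, 3), Mul(Rational(-1, 3), n)))
Function('u')(Y) = Add(27, Mul(9, Y)) (Function('u')(Y) = Mul(Add(Add(8, -5), Y), 9) = Mul(Add(3, Y), 9) = Add(27, Mul(9, Y)))
Z = -6097 (Z = Mul(91, Add(-54, -13)) = Mul(91, -67) = -6097)
Add(Function('u')(Function('D')(-18)), Z) = Add(Add(27, Mul(9, Add(Rational(-14, 3), Mul(Rational(-1, 3), -18)))), -6097) = Add(Add(27, Mul(9, Add(Rational(-14, 3), 6))), -6097) = Add(Add(27, Mul(9, Rational(4, 3))), -6097) = Add(Add(27, 12), -6097) = Add(39, -6097) = -6058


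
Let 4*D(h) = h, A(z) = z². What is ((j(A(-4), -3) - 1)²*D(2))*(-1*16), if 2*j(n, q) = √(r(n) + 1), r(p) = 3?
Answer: 0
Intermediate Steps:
j(n, q) = 1 (j(n, q) = √(3 + 1)/2 = √4/2 = (½)*2 = 1)
D(h) = h/4
((j(A(-4), -3) - 1)²*D(2))*(-1*16) = ((1 - 1)²*((¼)*2))*(-1*16) = (0²*(½))*(-16) = (0*(½))*(-16) = 0*(-16) = 0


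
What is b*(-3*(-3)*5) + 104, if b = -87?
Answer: -3811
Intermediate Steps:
b*(-3*(-3)*5) + 104 = -87*(-3*(-3))*5 + 104 = -783*5 + 104 = -87*45 + 104 = -3915 + 104 = -3811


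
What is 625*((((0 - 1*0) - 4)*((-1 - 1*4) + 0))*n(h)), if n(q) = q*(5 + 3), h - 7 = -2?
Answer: 500000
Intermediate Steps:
h = 5 (h = 7 - 2 = 5)
n(q) = 8*q (n(q) = q*8 = 8*q)
625*((((0 - 1*0) - 4)*((-1 - 1*4) + 0))*n(h)) = 625*((((0 - 1*0) - 4)*((-1 - 1*4) + 0))*(8*5)) = 625*((((0 + 0) - 4)*((-1 - 4) + 0))*40) = 625*(((0 - 4)*(-5 + 0))*40) = 625*(-4*(-5)*40) = 625*(20*40) = 625*800 = 500000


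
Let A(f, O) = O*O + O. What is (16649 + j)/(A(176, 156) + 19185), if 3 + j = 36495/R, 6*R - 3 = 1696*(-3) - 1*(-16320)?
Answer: 12482452/32714073 ≈ 0.38156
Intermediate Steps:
R = 3745/2 (R = ½ + (1696*(-3) - 1*(-16320))/6 = ½ + (-5088 + 16320)/6 = ½ + (⅙)*11232 = ½ + 1872 = 3745/2 ≈ 1872.5)
A(f, O) = O + O² (A(f, O) = O² + O = O + O²)
j = 12351/749 (j = -3 + 36495/(3745/2) = -3 + 36495*(2/3745) = -3 + 14598/749 = 12351/749 ≈ 16.490)
(16649 + j)/(A(176, 156) + 19185) = (16649 + 12351/749)/(156*(1 + 156) + 19185) = 12482452/(749*(156*157 + 19185)) = 12482452/(749*(24492 + 19185)) = (12482452/749)/43677 = (12482452/749)*(1/43677) = 12482452/32714073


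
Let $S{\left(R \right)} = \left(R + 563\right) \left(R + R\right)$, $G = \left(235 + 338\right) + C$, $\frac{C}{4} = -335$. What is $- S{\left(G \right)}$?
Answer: $-312936$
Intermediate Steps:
$C = -1340$ ($C = 4 \left(-335\right) = -1340$)
$G = -767$ ($G = \left(235 + 338\right) - 1340 = 573 - 1340 = -767$)
$S{\left(R \right)} = 2 R \left(563 + R\right)$ ($S{\left(R \right)} = \left(563 + R\right) 2 R = 2 R \left(563 + R\right)$)
$- S{\left(G \right)} = - 2 \left(-767\right) \left(563 - 767\right) = - 2 \left(-767\right) \left(-204\right) = \left(-1\right) 312936 = -312936$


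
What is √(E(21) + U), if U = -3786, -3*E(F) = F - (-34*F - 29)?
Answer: I*√36366/3 ≈ 63.566*I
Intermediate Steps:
E(F) = -29/3 - 35*F/3 (E(F) = -(F - (-34*F - 29))/3 = -(F - (-29 - 34*F))/3 = -(F + (29 + 34*F))/3 = -(29 + 35*F)/3 = -29/3 - 35*F/3)
√(E(21) + U) = √((-29/3 - 35/3*21) - 3786) = √((-29/3 - 245) - 3786) = √(-764/3 - 3786) = √(-12122/3) = I*√36366/3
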